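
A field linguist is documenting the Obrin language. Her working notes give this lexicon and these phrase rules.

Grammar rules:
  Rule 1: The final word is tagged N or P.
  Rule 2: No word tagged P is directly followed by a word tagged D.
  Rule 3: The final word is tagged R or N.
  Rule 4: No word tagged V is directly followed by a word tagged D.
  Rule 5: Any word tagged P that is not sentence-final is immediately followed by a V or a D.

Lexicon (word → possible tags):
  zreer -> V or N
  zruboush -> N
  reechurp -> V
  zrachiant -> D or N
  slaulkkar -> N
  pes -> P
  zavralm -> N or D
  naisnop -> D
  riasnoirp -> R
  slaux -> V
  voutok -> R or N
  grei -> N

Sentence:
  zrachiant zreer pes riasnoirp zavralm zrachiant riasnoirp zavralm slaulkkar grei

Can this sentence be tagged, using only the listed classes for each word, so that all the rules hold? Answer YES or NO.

Candidates per position — 1:zrachiant {D,N}; 2:zreer {V,N}; 3:pes {P}; 4:riasnoirp {R}; 5:zavralm {N,D}; 6:zrachiant {D,N}; 7:riasnoirp {R}; 8:zavralm {N,D}; 9:slaulkkar {N}; 10:grei {N}.
Rule 5 cannot be satisfied by any choice of tags from the lexicon.
So there is no consistent tagging.

NO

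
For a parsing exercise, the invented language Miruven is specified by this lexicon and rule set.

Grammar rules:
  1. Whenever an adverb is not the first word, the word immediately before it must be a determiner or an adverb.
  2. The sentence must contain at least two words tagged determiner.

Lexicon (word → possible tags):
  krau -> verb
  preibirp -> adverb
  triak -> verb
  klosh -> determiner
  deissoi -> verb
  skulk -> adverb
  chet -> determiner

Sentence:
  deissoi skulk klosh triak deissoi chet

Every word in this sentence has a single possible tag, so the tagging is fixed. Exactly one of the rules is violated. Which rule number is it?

1

Fixed tagging: verb adverb determiner verb verb determiner.
Applying the rules: R1 fails, R2 ok.
Only rule 1 fails.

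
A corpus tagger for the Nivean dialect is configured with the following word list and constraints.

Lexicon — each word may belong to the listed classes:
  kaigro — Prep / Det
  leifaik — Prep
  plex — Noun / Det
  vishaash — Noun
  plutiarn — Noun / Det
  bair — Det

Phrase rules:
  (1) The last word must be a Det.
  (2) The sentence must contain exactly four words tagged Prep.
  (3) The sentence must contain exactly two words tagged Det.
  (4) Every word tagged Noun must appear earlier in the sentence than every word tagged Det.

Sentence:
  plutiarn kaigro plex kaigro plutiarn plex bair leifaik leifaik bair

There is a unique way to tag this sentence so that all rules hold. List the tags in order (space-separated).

Noun Prep Noun Prep Noun Noun Det Prep Prep Det

Candidates per position — 1:plutiarn {Noun,Det}; 2:kaigro {Prep,Det}; 3:plex {Noun,Det}; 4:kaigro {Prep,Det}; 5:plutiarn {Noun,Det}; 6:plex {Noun,Det}; 7:bair {Det}; 8:leifaik {Prep}; 9:leifaik {Prep}; 10:bair {Det}.
Position 1: tagging it Det would leave rule 3 unsatisfiable, so it must be Noun.
Position 2: tagging it Det would leave rule 2 unsatisfiable, so it must be Prep.
Position 3: tagging it Det would leave rule 3 unsatisfiable, so it must be Noun.
Position 4: tagging it Det would leave rule 2 unsatisfiable, so it must be Prep.
Position 5: tagging it Det would leave rule 3 unsatisfiable, so it must be Noun.
Position 6: tagging it Det would leave rule 3 unsatisfiable, so it must be Noun.
That leaves exactly one tagging: Noun Prep Noun Prep Noun Noun Det Prep Prep Det.
Verifying each rule — rule 1 satisfied; rule 2 satisfied; rule 3 satisfied; rule 4 satisfied.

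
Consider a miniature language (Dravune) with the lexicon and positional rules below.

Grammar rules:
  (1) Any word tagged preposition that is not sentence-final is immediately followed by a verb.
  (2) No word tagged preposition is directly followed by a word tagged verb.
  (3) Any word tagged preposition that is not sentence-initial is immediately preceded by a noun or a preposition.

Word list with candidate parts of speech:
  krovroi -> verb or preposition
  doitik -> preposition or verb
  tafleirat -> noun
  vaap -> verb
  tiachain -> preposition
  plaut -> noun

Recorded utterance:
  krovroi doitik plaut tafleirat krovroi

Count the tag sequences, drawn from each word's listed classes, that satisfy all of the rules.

2

Candidates per position — 1:krovroi {verb,preposition}; 2:doitik {preposition,verb}; 3:plaut {noun}; 4:tafleirat {noun}; 5:krovroi {verb,preposition}.
There are 8 candidate sequences in total.
The sequences that satisfy every rule: verb verb noun noun verb; verb verb noun noun preposition.
Count = 2.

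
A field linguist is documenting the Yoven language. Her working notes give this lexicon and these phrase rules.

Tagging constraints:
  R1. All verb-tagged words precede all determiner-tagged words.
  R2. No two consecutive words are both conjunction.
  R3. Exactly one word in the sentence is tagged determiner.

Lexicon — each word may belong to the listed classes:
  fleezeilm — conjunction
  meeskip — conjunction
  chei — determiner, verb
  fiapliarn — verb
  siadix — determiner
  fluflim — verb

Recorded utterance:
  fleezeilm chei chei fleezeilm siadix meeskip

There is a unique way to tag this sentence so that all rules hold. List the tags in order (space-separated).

conjunction verb verb conjunction determiner conjunction

Candidates per position — 1:fleezeilm {conjunction}; 2:chei {determiner,verb}; 3:chei {determiner,verb}; 4:fleezeilm {conjunction}; 5:siadix {determiner}; 6:meeskip {conjunction}.
At position 2, choosing determiner makes rule 3 impossible to satisfy; hence verb.
At position 3, choosing determiner makes rule 3 impossible to satisfy; hence verb.
That leaves exactly one tagging: conjunction verb verb conjunction determiner conjunction.
Checking: rule 1 ✓; rule 2 ✓; rule 3 ✓.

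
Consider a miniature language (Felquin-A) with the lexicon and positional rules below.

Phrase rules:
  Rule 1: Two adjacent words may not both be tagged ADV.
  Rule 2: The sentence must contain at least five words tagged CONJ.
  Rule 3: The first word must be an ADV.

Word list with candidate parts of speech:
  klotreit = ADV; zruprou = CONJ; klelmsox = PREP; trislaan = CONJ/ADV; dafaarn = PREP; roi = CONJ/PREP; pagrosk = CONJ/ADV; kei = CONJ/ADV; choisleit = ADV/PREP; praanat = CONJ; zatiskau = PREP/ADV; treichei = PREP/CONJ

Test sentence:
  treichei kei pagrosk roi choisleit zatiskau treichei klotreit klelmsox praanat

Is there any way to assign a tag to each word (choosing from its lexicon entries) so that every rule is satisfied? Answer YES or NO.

NO

Candidates per position — 1:treichei {PREP,CONJ}; 2:kei {CONJ,ADV}; 3:pagrosk {CONJ,ADV}; 4:roi {CONJ,PREP}; 5:choisleit {ADV,PREP}; 6:zatiskau {PREP,ADV}; 7:treichei {PREP,CONJ}; 8:klotreit {ADV}; 9:klelmsox {PREP}; 10:praanat {CONJ}.
Rule 3 cannot be satisfied by any choice of tags from the lexicon.
So there is no consistent tagging.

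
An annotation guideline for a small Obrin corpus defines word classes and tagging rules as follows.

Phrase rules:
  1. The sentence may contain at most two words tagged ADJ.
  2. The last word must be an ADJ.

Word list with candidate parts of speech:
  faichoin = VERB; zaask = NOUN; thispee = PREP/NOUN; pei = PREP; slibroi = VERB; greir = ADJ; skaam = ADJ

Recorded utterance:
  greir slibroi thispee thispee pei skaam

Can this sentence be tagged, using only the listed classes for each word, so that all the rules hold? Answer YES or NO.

YES

Candidates per position — 1:greir {ADJ}; 2:slibroi {VERB}; 3:thispee {PREP,NOUN}; 4:thispee {PREP,NOUN}; 5:pei {PREP}; 6:skaam {ADJ}.
One satisfying assignment: ADJ VERB NOUN NOUN PREP ADJ.
Check: rule 1 satisfied; rule 2 satisfied.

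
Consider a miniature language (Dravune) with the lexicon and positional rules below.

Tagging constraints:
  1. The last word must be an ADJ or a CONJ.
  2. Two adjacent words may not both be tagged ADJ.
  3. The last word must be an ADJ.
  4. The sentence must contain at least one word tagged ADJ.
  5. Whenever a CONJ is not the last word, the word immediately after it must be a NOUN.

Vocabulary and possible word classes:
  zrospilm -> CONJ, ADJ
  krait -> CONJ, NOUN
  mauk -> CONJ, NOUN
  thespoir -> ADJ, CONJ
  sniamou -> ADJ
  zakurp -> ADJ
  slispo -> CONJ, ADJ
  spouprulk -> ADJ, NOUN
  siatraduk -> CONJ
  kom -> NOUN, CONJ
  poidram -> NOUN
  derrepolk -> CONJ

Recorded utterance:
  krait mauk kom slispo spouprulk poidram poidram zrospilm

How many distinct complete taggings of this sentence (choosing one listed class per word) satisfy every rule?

Candidates per position — 1:krait {CONJ,NOUN}; 2:mauk {CONJ,NOUN}; 3:kom {NOUN,CONJ}; 4:slispo {CONJ,ADJ}; 5:spouprulk {ADJ,NOUN}; 6:poidram {NOUN}; 7:poidram {NOUN}; 8:zrospilm {CONJ,ADJ}.
There are 64 candidate sequences in total.
Checking each against the rules leaves 6 sequences.
Count = 6.

6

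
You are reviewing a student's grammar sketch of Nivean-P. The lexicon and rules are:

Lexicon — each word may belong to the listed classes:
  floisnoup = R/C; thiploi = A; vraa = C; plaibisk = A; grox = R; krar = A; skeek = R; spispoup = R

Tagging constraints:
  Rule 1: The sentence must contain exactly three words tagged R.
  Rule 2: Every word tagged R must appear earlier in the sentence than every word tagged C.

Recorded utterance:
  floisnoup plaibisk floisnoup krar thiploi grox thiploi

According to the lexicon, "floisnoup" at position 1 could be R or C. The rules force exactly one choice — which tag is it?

R

Candidates per position — 1:floisnoup {R,C}; 2:plaibisk {A}; 3:floisnoup {R,C}; 4:krar {A}; 5:thiploi {A}; 6:grox {R}; 7:thiploi {A}.
At position 1, choosing C makes rule 1 impossible to satisfy; hence R.
At position 3, choosing C makes rule 1 impossible to satisfy; hence R.
The unique satisfying tagging is: R A R A A R A.
Checking: rule 1 satisfied; rule 2 satisfied.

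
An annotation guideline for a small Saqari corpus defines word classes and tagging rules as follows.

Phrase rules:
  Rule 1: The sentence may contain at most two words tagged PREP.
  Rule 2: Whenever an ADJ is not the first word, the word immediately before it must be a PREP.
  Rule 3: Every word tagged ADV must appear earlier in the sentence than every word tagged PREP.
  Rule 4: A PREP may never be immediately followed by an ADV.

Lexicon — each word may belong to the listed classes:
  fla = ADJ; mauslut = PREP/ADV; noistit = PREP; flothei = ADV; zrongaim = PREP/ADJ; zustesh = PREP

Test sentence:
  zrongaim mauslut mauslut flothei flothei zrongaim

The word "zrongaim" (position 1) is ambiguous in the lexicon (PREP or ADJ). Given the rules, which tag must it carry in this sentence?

ADJ

Candidates per position — 1:zrongaim {PREP,ADJ}; 2:mauslut {PREP,ADV}; 3:mauslut {PREP,ADV}; 4:flothei {ADV}; 5:flothei {ADV}; 6:zrongaim {PREP,ADJ}.
Word 1 cannot be PREP — rule 3 would then fail for every completion. It is ADJ.
Word 2 cannot be PREP — rule 3 would then fail for every completion. It is ADV.
Word 3 cannot be PREP — rule 3 would then fail for every completion. It is ADV.
Word 6 cannot be ADJ — rule 2 would then fail for every completion. It is PREP.
The only consistent sequence is: ADJ ADV ADV ADV ADV PREP.
Rule-by-rule: rule 1 holds; rule 2 holds; rule 3 holds; rule 4 holds.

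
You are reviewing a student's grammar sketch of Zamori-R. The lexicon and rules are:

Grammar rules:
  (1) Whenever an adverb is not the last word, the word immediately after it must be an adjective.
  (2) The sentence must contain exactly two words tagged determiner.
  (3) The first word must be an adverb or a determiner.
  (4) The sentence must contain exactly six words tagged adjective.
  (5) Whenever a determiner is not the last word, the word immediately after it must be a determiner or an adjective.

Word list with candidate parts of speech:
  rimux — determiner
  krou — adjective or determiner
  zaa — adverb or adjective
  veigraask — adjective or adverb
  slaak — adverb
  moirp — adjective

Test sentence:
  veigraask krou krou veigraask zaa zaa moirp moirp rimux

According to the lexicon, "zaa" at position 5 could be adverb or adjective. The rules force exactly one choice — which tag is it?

Candidates per position — 1:veigraask {adjective,adverb}; 2:krou {adjective,determiner}; 3:krou {adjective,determiner}; 4:veigraask {adjective,adverb}; 5:zaa {adverb,adjective}; 6:zaa {adverb,adjective}; 7:moirp {adjective}; 8:moirp {adjective}; 9:rimux {determiner}.
If word 1 were adjective, no tagging could satisfy rule 3; so word 1 is adverb.
If word 2 were determiner, no tagging could satisfy rule 1; so word 2 is adjective.
If word 3 were adjective, no tagging could satisfy rule 2; so word 3 is determiner.
If word 4 were adverb, no tagging could satisfy rule 4; so word 4 is adjective.
If word 5 were adverb, no tagging could satisfy rule 4; so word 5 is adjective.
If word 6 were adverb, no tagging could satisfy rule 4; so word 6 is adjective.
The only consistent sequence is: adverb adjective determiner adjective adjective adjective adjective adjective determiner.
Verifying each rule — rule 1 holds; rule 2 holds; rule 3 holds; rule 4 holds; rule 5 holds.

adjective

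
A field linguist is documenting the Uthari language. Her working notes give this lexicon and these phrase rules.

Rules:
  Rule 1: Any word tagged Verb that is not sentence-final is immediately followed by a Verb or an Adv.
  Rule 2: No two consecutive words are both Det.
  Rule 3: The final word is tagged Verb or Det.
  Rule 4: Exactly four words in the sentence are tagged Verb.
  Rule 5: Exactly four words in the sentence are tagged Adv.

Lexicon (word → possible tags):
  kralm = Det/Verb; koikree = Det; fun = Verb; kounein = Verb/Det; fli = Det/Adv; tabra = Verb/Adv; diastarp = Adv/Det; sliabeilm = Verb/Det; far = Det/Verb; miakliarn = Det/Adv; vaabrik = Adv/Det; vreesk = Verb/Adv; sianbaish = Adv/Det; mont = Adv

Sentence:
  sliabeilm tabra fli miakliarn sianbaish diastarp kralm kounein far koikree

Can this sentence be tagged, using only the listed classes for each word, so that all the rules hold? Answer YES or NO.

Candidates per position — 1:sliabeilm {Verb,Det}; 2:tabra {Verb,Adv}; 3:fli {Det,Adv}; 4:miakliarn {Det,Adv}; 5:sianbaish {Adv,Det}; 6:diastarp {Adv,Det}; 7:kralm {Det,Verb}; 8:kounein {Verb,Det}; 9:far {Det,Verb}; 10:koikree {Det}.
Every candidate sequence violates at least one rule; no consistent tagging exists.

NO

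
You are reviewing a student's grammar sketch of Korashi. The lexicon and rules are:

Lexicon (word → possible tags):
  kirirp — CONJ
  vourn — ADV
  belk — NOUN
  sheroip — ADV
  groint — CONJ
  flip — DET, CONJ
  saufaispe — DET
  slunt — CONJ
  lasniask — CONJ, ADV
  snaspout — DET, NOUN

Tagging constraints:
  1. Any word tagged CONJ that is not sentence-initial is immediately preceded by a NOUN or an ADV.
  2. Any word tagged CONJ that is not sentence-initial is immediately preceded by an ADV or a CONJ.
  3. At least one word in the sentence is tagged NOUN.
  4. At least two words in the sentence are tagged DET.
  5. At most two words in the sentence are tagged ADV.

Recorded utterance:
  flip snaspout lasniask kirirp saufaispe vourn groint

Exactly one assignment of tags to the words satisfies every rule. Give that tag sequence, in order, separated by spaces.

Candidates per position — 1:flip {DET,CONJ}; 2:snaspout {DET,NOUN}; 3:lasniask {CONJ,ADV}; 4:kirirp {CONJ}; 5:saufaispe {DET}; 6:vourn {ADV}; 7:groint {CONJ}.
At position 2, choosing DET makes rule 3 impossible to satisfy; hence NOUN.
At position 3, choosing CONJ makes rule 1 impossible to satisfy; hence ADV.
At position 1, choosing CONJ makes rule 4 impossible to satisfy; hence DET.
So the tagging must be: DET NOUN ADV CONJ DET ADV CONJ.
Verifying each rule — rule 1 holds; rule 2 holds; rule 3 holds; rule 4 holds; rule 5 holds.

DET NOUN ADV CONJ DET ADV CONJ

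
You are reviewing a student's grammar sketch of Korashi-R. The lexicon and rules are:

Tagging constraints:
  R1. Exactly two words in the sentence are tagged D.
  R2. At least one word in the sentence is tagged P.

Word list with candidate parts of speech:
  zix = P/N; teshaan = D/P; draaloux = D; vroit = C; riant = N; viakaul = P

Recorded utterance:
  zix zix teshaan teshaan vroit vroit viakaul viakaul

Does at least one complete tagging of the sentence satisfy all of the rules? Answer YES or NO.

Candidates per position — 1:zix {P,N}; 2:zix {P,N}; 3:teshaan {D,P}; 4:teshaan {D,P}; 5:vroit {C}; 6:vroit {C}; 7:viakaul {P}; 8:viakaul {P}.
One satisfying assignment: P N D D C C P P.
Checking: rule 1 ok; rule 2 ok.

YES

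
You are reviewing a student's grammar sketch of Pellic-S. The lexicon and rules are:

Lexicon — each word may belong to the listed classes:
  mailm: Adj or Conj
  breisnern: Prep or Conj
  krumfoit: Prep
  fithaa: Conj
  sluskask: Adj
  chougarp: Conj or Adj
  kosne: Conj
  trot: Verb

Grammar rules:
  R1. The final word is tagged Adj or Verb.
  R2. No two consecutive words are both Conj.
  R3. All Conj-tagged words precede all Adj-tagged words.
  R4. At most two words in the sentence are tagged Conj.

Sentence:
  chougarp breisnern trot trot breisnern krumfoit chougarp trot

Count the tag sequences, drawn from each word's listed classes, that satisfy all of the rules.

Candidates per position — 1:chougarp {Conj,Adj}; 2:breisnern {Prep,Conj}; 3:trot {Verb}; 4:trot {Verb}; 5:breisnern {Prep,Conj}; 6:krumfoit {Prep}; 7:chougarp {Conj,Adj}; 8:trot {Verb}.
There are 16 candidate sequences in total.
The sequences that satisfy every rule: Conj Prep Verb Verb Prep Prep Conj Verb; Conj Prep Verb Verb Prep Prep Adj Verb; Conj Prep Verb Verb Conj Prep Adj Verb; Adj Prep Verb Verb Prep Prep Adj Verb.
Count = 4.

4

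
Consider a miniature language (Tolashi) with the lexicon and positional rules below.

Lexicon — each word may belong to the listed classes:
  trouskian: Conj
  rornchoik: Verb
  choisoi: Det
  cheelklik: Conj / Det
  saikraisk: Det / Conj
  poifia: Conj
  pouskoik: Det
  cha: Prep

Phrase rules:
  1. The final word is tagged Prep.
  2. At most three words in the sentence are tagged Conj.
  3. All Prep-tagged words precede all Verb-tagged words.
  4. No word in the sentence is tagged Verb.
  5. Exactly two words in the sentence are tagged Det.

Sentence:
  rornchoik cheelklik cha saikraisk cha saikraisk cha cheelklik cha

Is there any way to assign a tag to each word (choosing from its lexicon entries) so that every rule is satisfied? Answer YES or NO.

Candidates per position — 1:rornchoik {Verb}; 2:cheelklik {Conj,Det}; 3:cha {Prep}; 4:saikraisk {Det,Conj}; 5:cha {Prep}; 6:saikraisk {Det,Conj}; 7:cha {Prep}; 8:cheelklik {Conj,Det}; 9:cha {Prep}.
Rule 3 cannot be satisfied by any choice of tags from the lexicon.
So there is no consistent tagging.

NO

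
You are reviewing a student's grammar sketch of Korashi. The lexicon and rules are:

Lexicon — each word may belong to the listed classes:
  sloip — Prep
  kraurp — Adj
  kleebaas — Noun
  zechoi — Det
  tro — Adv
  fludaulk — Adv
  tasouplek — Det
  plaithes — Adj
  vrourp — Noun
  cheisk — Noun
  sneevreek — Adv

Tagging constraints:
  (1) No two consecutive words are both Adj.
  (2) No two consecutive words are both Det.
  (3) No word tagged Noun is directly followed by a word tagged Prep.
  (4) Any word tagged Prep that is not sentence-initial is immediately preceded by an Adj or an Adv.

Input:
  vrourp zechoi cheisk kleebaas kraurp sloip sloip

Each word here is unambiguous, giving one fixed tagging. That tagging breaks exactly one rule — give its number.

4

Fixed tagging: Noun Det Noun Noun Adj Prep Prep.
Rule check: R1 ok, R2 ok, R3 ok, R4 fails.
Only rule 4 fails.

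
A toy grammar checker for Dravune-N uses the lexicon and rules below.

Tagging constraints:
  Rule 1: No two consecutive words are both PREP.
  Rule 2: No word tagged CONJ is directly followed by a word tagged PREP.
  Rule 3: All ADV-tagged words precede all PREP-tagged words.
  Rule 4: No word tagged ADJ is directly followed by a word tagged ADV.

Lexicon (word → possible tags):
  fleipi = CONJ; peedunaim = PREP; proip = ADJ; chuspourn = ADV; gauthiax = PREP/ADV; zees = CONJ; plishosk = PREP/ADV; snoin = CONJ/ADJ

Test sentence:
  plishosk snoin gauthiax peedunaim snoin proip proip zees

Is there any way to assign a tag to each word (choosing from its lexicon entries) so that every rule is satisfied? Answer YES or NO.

Candidates per position — 1:plishosk {PREP,ADV}; 2:snoin {CONJ,ADJ}; 3:gauthiax {PREP,ADV}; 4:peedunaim {PREP}; 5:snoin {CONJ,ADJ}; 6:proip {ADJ}; 7:proip {ADJ}; 8:zees {CONJ}.
One satisfying assignment: ADV CONJ ADV PREP ADJ ADJ ADJ CONJ.
Rule-by-rule: rule 1 ✓; rule 2 ✓; rule 3 ✓; rule 4 ✓.

YES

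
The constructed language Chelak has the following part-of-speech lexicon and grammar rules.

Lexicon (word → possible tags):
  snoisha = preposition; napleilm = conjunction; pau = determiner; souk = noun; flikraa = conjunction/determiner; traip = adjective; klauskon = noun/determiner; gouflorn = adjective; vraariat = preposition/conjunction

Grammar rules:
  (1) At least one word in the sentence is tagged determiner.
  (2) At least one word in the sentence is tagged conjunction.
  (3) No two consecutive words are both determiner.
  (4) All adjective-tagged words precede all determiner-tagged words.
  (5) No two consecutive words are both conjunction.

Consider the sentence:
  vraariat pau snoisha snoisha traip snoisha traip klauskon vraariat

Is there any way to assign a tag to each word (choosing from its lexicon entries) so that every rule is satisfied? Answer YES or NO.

Candidates per position — 1:vraariat {preposition,conjunction}; 2:pau {determiner}; 3:snoisha {preposition}; 4:snoisha {preposition}; 5:traip {adjective}; 6:snoisha {preposition}; 7:traip {adjective}; 8:klauskon {noun,determiner}; 9:vraariat {preposition,conjunction}.
Rule 4 cannot be satisfied by any choice of tags from the lexicon.
So there is no consistent tagging.

NO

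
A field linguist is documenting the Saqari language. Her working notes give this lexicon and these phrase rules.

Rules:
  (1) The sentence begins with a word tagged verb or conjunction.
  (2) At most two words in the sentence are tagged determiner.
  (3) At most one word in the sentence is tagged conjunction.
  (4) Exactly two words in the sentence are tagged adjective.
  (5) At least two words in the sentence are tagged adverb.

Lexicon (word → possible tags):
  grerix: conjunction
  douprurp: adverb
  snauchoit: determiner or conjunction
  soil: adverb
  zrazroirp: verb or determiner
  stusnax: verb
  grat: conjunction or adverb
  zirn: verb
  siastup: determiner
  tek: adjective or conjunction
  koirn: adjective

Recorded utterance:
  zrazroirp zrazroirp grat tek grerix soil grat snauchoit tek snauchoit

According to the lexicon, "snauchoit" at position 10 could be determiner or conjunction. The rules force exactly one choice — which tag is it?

Candidates per position — 1:zrazroirp {verb,determiner}; 2:zrazroirp {verb,determiner}; 3:grat {conjunction,adverb}; 4:tek {adjective,conjunction}; 5:grerix {conjunction}; 6:soil {adverb}; 7:grat {conjunction,adverb}; 8:snauchoit {determiner,conjunction}; 9:tek {adjective,conjunction}; 10:snauchoit {determiner,conjunction}.
Position 1: determiner is ruled out by rule 1; that leaves verb.
Position 3: conjunction is ruled out by rule 3; that leaves adverb.
Position 4: conjunction is ruled out by rule 3; that leaves adjective.
Position 7: conjunction is ruled out by rule 3; that leaves adverb.
Position 8: conjunction is ruled out by rule 3; that leaves determiner.
Position 9: conjunction is ruled out by rule 3; that leaves adjective.
Position 10: conjunction is ruled out by rule 3; that leaves determiner.
Position 2: determiner is ruled out by rule 2; that leaves verb.
So the tagging must be: verb verb adverb adjective conjunction adverb adverb determiner adjective determiner.
Checking: rule 1 ✓; rule 2 ✓; rule 3 ✓; rule 4 ✓; rule 5 ✓.

determiner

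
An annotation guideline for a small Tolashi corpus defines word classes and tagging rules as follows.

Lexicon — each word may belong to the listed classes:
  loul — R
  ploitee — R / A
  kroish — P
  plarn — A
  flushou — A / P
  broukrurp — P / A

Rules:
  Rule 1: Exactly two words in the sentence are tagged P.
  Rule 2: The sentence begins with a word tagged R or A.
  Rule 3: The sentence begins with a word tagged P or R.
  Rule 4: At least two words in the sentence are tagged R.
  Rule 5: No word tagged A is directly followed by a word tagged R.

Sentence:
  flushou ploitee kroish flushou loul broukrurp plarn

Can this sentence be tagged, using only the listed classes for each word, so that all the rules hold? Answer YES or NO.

NO

Candidates per position — 1:flushou {A,P}; 2:ploitee {R,A}; 3:kroish {P}; 4:flushou {A,P}; 5:loul {R}; 6:broukrurp {P,A}; 7:plarn {A}.
Every candidate sequence violates at least one rule; no consistent tagging exists.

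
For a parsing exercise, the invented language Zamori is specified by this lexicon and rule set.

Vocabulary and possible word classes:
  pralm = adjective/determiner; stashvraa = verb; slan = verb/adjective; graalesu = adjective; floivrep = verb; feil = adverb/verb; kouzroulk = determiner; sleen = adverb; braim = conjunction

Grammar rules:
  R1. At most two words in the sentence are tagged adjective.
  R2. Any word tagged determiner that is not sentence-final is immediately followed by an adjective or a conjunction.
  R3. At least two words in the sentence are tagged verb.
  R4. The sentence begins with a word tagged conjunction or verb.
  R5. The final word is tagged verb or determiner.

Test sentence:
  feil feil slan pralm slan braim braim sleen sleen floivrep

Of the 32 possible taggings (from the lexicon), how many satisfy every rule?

Candidates per position — 1:feil {adverb,verb}; 2:feil {adverb,verb}; 3:slan {verb,adjective}; 4:pralm {adjective,determiner}; 5:slan {verb,adjective}; 6:braim {conjunction}; 7:braim {conjunction}; 8:sleen {adverb}; 9:sleen {adverb}; 10:floivrep {verb}.
There are 32 candidate sequences in total.
Checking each against the rules leaves 10 sequences.
Count = 10.

10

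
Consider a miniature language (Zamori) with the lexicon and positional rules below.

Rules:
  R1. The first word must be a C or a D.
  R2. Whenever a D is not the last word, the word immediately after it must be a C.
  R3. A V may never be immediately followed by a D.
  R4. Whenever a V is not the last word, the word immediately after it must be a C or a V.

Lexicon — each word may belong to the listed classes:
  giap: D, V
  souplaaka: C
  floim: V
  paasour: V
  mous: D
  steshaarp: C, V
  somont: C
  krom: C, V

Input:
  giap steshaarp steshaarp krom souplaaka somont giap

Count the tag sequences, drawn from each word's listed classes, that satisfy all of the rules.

8

Candidates per position — 1:giap {D,V}; 2:steshaarp {C,V}; 3:steshaarp {C,V}; 4:krom {C,V}; 5:souplaaka {C}; 6:somont {C}; 7:giap {D,V}.
There are 32 candidate sequences in total.
Checking each against the rules leaves 8 sequences.
Count = 8.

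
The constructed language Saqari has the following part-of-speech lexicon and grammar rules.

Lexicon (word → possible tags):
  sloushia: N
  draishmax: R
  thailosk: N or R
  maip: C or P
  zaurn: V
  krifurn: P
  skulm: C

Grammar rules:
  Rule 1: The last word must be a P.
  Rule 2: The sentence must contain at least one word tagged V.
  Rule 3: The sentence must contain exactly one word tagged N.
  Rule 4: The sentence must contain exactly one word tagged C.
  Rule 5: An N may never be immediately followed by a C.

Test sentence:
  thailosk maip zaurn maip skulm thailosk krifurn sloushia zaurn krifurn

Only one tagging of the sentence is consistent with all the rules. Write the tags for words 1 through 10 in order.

Candidates per position — 1:thailosk {N,R}; 2:maip {C,P}; 3:zaurn {V}; 4:maip {C,P}; 5:skulm {C}; 6:thailosk {N,R}; 7:krifurn {P}; 8:sloushia {N}; 9:zaurn {V}; 10:krifurn {P}.
Position 1: tagging it N would leave rule 3 unsatisfiable, so it must be R.
Position 2: tagging it C would leave rule 4 unsatisfiable, so it must be P.
Position 4: tagging it C would leave rule 4 unsatisfiable, so it must be P.
Position 6: tagging it N would leave rule 3 unsatisfiable, so it must be R.
That leaves exactly one tagging: R P V P C R P N V P.
Rule-by-rule: rule 1 satisfied; rule 2 satisfied; rule 3 satisfied; rule 4 satisfied; rule 5 satisfied.

R P V P C R P N V P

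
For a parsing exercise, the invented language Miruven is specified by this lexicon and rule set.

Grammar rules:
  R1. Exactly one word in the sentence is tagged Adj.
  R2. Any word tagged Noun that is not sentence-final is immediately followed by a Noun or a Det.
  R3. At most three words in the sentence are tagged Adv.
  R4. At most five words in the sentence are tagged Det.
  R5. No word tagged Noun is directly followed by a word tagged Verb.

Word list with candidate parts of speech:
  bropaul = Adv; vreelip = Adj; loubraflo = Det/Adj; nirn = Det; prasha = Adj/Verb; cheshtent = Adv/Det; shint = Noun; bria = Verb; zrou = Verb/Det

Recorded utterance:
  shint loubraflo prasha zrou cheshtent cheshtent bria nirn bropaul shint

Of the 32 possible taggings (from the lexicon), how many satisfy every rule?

Candidates per position — 1:shint {Noun}; 2:loubraflo {Det,Adj}; 3:prasha {Adj,Verb}; 4:zrou {Verb,Det}; 5:cheshtent {Adv,Det}; 6:cheshtent {Adv,Det}; 7:bria {Verb}; 8:nirn {Det}; 9:bropaul {Adv}; 10:shint {Noun}.
There are 32 candidate sequences in total.
Checking each against the rules leaves 8 sequences.
Count = 8.

8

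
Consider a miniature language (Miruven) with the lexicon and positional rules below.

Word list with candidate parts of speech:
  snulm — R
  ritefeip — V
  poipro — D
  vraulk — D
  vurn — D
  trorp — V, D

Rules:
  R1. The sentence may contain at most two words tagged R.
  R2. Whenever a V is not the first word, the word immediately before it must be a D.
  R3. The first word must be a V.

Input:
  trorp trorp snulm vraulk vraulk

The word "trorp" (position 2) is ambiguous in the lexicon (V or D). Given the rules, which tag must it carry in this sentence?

Candidates per position — 1:trorp {V,D}; 2:trorp {V,D}; 3:snulm {R}; 4:vraulk {D}; 5:vraulk {D}.
Position 1: tagging it D would leave rule 3 unsatisfiable, so it must be V.
Position 2: tagging it V would leave rule 2 unsatisfiable, so it must be D.
The unique satisfying tagging is: V D R D D.
Checking: rule 1 holds; rule 2 holds; rule 3 holds.

D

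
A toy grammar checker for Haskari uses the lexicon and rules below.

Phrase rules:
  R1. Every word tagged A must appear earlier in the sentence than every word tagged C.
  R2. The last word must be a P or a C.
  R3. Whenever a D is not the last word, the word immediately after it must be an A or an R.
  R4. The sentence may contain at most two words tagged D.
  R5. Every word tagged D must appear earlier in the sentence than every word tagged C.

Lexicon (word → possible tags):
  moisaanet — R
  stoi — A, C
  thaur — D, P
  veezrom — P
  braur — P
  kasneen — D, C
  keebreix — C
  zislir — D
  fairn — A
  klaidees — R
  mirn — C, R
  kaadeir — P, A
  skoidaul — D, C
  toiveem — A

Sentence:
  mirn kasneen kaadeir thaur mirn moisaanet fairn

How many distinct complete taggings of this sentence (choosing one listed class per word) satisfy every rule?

0

Candidates per position — 1:mirn {C,R}; 2:kasneen {D,C}; 3:kaadeir {P,A}; 4:thaur {D,P}; 5:mirn {C,R}; 6:moisaanet {R}; 7:fairn {A}.
There are 32 candidate sequences in total.
Rule 2 cannot be satisfied by any choice of tags from the lexicon.
So there is no consistent tagging.
Count = 0.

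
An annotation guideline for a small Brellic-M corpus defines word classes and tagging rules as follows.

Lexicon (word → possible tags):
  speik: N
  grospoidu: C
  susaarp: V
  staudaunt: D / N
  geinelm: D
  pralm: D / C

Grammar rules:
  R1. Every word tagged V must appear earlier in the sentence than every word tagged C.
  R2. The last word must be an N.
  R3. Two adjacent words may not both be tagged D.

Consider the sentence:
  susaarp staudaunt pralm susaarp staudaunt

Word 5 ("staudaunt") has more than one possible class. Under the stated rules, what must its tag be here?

N

Candidates per position — 1:susaarp {V}; 2:staudaunt {D,N}; 3:pralm {D,C}; 4:susaarp {V}; 5:staudaunt {D,N}.
If word 3 were C, no tagging could satisfy rule 1; so word 3 is D.
If word 5 were D, no tagging could satisfy rule 2; so word 5 is N.
If word 2 were D, no tagging could satisfy rule 3; so word 2 is N.
The unique satisfying tagging is: V N D V N.
Checking: rule 1 ok; rule 2 ok; rule 3 ok.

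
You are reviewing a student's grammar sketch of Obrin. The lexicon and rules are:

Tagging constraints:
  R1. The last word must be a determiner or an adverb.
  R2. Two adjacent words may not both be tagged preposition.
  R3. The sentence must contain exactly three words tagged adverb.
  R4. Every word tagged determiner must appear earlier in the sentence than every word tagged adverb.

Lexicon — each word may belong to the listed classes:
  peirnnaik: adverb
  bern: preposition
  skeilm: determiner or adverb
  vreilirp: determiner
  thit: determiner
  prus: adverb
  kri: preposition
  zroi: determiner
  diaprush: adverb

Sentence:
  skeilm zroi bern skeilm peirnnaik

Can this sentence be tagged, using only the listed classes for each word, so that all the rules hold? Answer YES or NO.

NO

Candidates per position — 1:skeilm {determiner,adverb}; 2:zroi {determiner}; 3:bern {preposition}; 4:skeilm {determiner,adverb}; 5:peirnnaik {adverb}.
Every candidate sequence violates at least one rule; no consistent tagging exists.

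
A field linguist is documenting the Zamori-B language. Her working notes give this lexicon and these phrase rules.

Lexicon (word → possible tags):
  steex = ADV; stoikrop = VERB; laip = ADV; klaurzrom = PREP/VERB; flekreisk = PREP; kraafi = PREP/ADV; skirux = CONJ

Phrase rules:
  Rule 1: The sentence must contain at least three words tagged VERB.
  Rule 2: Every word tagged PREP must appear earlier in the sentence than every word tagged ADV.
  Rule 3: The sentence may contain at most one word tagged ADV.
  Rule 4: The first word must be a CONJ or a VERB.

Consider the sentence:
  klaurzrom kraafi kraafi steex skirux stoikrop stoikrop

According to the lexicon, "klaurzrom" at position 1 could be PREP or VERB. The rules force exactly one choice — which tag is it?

Candidates per position — 1:klaurzrom {PREP,VERB}; 2:kraafi {PREP,ADV}; 3:kraafi {PREP,ADV}; 4:steex {ADV}; 5:skirux {CONJ}; 6:stoikrop {VERB}; 7:stoikrop {VERB}.
At position 1, choosing PREP makes rule 1 impossible to satisfy; hence VERB.
At position 2, choosing ADV makes rule 3 impossible to satisfy; hence PREP.
At position 3, choosing ADV makes rule 3 impossible to satisfy; hence PREP.
So the tagging must be: VERB PREP PREP ADV CONJ VERB VERB.
Rule-by-rule: rule 1 holds; rule 2 holds; rule 3 holds; rule 4 holds.

VERB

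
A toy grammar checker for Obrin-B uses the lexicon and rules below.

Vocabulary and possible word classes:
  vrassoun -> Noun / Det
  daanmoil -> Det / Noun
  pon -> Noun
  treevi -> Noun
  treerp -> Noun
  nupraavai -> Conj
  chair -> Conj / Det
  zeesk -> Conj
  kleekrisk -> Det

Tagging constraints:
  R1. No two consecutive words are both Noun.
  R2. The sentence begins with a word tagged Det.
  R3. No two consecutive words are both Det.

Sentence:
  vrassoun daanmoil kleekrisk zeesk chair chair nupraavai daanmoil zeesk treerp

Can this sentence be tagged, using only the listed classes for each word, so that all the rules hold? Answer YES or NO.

Candidates per position — 1:vrassoun {Noun,Det}; 2:daanmoil {Det,Noun}; 3:kleekrisk {Det}; 4:zeesk {Conj}; 5:chair {Conj,Det}; 6:chair {Conj,Det}; 7:nupraavai {Conj}; 8:daanmoil {Det,Noun}; 9:zeesk {Conj}; 10:treerp {Noun}.
One satisfying assignment: Det Noun Det Conj Conj Det Conj Det Conj Noun.
Verifying each rule — rule 1 holds; rule 2 holds; rule 3 holds.

YES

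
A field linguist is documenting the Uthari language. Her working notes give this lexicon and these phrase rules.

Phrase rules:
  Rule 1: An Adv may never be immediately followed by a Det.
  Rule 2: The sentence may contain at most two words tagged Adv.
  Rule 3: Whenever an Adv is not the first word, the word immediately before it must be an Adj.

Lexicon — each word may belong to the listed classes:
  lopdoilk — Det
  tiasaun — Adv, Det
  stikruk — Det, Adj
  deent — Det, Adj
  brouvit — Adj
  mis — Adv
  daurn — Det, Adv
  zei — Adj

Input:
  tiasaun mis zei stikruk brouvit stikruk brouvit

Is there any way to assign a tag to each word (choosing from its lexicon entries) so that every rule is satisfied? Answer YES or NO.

NO

Candidates per position — 1:tiasaun {Adv,Det}; 2:mis {Adv}; 3:zei {Adj}; 4:stikruk {Det,Adj}; 5:brouvit {Adj}; 6:stikruk {Det,Adj}; 7:brouvit {Adj}.
Rule 3 cannot be satisfied by any choice of tags from the lexicon.
So there is no consistent tagging.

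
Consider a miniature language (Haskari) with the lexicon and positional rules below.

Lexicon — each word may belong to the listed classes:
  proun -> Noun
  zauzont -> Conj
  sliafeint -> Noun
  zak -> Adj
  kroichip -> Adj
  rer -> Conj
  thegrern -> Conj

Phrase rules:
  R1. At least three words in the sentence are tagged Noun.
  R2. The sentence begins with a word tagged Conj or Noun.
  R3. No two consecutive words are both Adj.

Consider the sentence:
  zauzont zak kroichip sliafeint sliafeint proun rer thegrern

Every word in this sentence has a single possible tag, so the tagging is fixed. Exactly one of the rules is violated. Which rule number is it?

Fixed tagging: Conj Adj Adj Noun Noun Noun Conj Conj.
Applying the rules: R1 ok, R2 ok, R3 fails.
Only rule 3 fails.

3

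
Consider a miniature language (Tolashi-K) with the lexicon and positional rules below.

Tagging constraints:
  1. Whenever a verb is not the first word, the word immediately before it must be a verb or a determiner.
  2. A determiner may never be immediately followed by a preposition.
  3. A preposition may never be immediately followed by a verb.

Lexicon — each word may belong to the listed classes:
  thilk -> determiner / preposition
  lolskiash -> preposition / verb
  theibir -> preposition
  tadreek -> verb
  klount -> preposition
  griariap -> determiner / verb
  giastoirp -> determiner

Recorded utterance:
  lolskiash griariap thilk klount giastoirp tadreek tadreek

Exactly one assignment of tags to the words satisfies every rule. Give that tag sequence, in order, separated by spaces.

verb verb preposition preposition determiner verb verb

Candidates per position — 1:lolskiash {preposition,verb}; 2:griariap {determiner,verb}; 3:thilk {determiner,preposition}; 4:klount {preposition}; 5:giastoirp {determiner}; 6:tadreek {verb}; 7:tadreek {verb}.
At position 2, choosing determiner makes rule 2 impossible to satisfy; hence verb.
At position 3, choosing determiner makes rule 2 impossible to satisfy; hence preposition.
At position 1, choosing preposition makes rule 1 impossible to satisfy; hence verb.
So the tagging must be: verb verb preposition preposition determiner verb verb.
Check: rule 1 holds; rule 2 holds; rule 3 holds.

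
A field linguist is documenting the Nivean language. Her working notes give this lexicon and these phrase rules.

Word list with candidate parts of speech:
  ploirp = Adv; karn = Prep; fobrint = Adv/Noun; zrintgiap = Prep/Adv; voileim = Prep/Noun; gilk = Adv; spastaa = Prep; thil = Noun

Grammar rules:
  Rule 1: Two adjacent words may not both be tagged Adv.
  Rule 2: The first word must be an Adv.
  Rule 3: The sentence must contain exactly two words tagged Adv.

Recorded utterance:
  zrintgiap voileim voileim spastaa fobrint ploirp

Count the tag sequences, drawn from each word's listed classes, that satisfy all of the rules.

Candidates per position — 1:zrintgiap {Prep,Adv}; 2:voileim {Prep,Noun}; 3:voileim {Prep,Noun}; 4:spastaa {Prep}; 5:fobrint {Adv,Noun}; 6:ploirp {Adv}.
There are 16 candidate sequences in total.
The sequences that satisfy every rule: Adv Prep Prep Prep Noun Adv; Adv Prep Noun Prep Noun Adv; Adv Noun Prep Prep Noun Adv; Adv Noun Noun Prep Noun Adv.
Count = 4.

4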